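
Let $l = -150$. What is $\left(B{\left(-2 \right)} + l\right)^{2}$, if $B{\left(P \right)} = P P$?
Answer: $21316$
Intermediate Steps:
$B{\left(P \right)} = P^{2}$
$\left(B{\left(-2 \right)} + l\right)^{2} = \left(\left(-2\right)^{2} - 150\right)^{2} = \left(4 - 150\right)^{2} = \left(-146\right)^{2} = 21316$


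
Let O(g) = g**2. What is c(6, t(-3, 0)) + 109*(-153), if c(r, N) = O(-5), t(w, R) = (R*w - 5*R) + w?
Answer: -16652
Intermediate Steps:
t(w, R) = w - 5*R + R*w (t(w, R) = (-5*R + R*w) + w = w - 5*R + R*w)
c(r, N) = 25 (c(r, N) = (-5)**2 = 25)
c(6, t(-3, 0)) + 109*(-153) = 25 + 109*(-153) = 25 - 16677 = -16652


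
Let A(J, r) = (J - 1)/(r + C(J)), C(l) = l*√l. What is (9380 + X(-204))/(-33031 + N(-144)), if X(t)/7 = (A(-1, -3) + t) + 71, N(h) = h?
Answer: -42266/165875 + 7*I/165875 ≈ -0.25481 + 4.22e-5*I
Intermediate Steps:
C(l) = l^(3/2)
A(J, r) = (-1 + J)/(r + J^(3/2)) (A(J, r) = (J - 1)/(r + J^(3/2)) = (-1 + J)/(r + J^(3/2)))
X(t) = 497 + 7*t - 7*(-3 + I)/5 (X(t) = 7*(((-1 - 1)/(-3 + (-1)^(3/2)) + t) + 71) = 7*((-2/(-3 - I) + t) + 71) = 7*((((-3 + I)/10)*(-2) + t) + 71) = 7*((-(-3 + I)/5 + t) + 71) = 7*((t - (-3 + I)/5) + 71) = 7*(71 + t - (-3 + I)/5) = 497 + 7*t - 7*(-3 + I)/5)
(9380 + X(-204))/(-33031 + N(-144)) = (9380 + (2506/5 + 7*(-204) - 7*I/5))/(-33031 - 144) = (9380 + (2506/5 - 1428 - 7*I/5))/(-33175) = (9380 + (-4634/5 - 7*I/5))*(-1/33175) = (42266/5 - 7*I/5)*(-1/33175) = -42266/165875 + 7*I/165875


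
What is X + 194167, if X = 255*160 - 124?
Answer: 234843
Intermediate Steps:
X = 40676 (X = 40800 - 124 = 40676)
X + 194167 = 40676 + 194167 = 234843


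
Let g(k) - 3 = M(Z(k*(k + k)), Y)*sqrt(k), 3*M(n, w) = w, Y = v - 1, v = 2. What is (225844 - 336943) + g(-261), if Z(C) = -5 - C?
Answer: -111096 + I*sqrt(29) ≈ -1.111e+5 + 5.3852*I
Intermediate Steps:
Y = 1 (Y = 2 - 1 = 1)
M(n, w) = w/3
g(k) = 3 + sqrt(k)/3 (g(k) = 3 + ((1/3)*1)*sqrt(k) = 3 + sqrt(k)/3)
(225844 - 336943) + g(-261) = (225844 - 336943) + (3 + sqrt(-261)/3) = -111099 + (3 + (3*I*sqrt(29))/3) = -111099 + (3 + I*sqrt(29)) = -111096 + I*sqrt(29)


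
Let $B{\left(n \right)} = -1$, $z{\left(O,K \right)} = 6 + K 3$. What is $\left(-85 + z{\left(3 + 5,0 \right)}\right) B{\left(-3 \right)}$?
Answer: $79$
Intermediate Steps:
$z{\left(O,K \right)} = 6 + 3 K$
$\left(-85 + z{\left(3 + 5,0 \right)}\right) B{\left(-3 \right)} = \left(-85 + \left(6 + 3 \cdot 0\right)\right) \left(-1\right) = \left(-85 + \left(6 + 0\right)\right) \left(-1\right) = \left(-85 + 6\right) \left(-1\right) = \left(-79\right) \left(-1\right) = 79$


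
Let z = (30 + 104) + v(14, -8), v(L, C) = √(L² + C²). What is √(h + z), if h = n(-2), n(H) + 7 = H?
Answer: √(125 + 2*√65) ≈ 11.880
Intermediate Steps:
n(H) = -7 + H
v(L, C) = √(C² + L²)
h = -9 (h = -7 - 2 = -9)
z = 134 + 2*√65 (z = (30 + 104) + √((-8)² + 14²) = 134 + √(64 + 196) = 134 + √260 = 134 + 2*√65 ≈ 150.12)
√(h + z) = √(-9 + (134 + 2*√65)) = √(125 + 2*√65)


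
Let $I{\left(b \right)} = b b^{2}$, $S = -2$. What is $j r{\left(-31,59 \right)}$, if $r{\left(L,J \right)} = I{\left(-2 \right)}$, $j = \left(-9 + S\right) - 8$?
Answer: $152$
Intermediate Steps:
$j = -19$ ($j = \left(-9 - 2\right) - 8 = -11 - 8 = -19$)
$I{\left(b \right)} = b^{3}$
$r{\left(L,J \right)} = -8$ ($r{\left(L,J \right)} = \left(-2\right)^{3} = -8$)
$j r{\left(-31,59 \right)} = \left(-19\right) \left(-8\right) = 152$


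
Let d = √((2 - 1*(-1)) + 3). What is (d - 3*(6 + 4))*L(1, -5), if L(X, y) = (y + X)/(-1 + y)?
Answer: -20 + 2*√6/3 ≈ -18.367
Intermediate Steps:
L(X, y) = (X + y)/(-1 + y)
d = √6 (d = √((2 + 1) + 3) = √(3 + 3) = √6 ≈ 2.4495)
(d - 3*(6 + 4))*L(1, -5) = (√6 - 3*(6 + 4))*((1 - 5)/(-1 - 5)) = (√6 - 3*10)*(-4/(-6)) = (√6 - 30)*(-⅙*(-4)) = (-30 + √6)*(⅔) = -20 + 2*√6/3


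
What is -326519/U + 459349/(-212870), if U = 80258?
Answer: -26593132893/4271130115 ≈ -6.2262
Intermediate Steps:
-326519/U + 459349/(-212870) = -326519/80258 + 459349/(-212870) = -326519*1/80258 + 459349*(-1/212870) = -326519/80258 - 459349/212870 = -26593132893/4271130115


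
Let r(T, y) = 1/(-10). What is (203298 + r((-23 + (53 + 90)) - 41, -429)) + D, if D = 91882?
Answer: 2951799/10 ≈ 2.9518e+5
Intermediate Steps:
r(T, y) = -1/10
(203298 + r((-23 + (53 + 90)) - 41, -429)) + D = (203298 - 1/10) + 91882 = 2032979/10 + 91882 = 2951799/10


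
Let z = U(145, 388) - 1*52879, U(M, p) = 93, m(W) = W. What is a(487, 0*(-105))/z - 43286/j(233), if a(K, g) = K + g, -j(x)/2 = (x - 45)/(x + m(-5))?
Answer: 65119478797/2480942 ≈ 26248.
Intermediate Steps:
j(x) = -2*(-45 + x)/(-5 + x) (j(x) = -2*(x - 45)/(x - 5) = -2*(-45 + x)/(-5 + x))
z = -52786 (z = 93 - 1*52879 = 93 - 52879 = -52786)
a(487, 0*(-105))/z - 43286/j(233) = (487 + 0*(-105))/(-52786) - 43286*(-5 + 233)/(2*(45 - 1*233)) = (487 + 0)*(-1/52786) - 43286*114/(45 - 233) = 487*(-1/52786) - 43286/(2*(1/228)*(-188)) = -487/52786 - 43286/(-94/57) = -487/52786 - 43286*(-57/94) = -487/52786 + 1233651/47 = 65119478797/2480942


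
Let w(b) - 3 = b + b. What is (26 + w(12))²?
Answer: 2809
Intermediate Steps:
w(b) = 3 + 2*b (w(b) = 3 + (b + b) = 3 + 2*b)
(26 + w(12))² = (26 + (3 + 2*12))² = (26 + (3 + 24))² = (26 + 27)² = 53² = 2809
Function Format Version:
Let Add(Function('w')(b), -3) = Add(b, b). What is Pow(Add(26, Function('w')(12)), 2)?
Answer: 2809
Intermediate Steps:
Function('w')(b) = Add(3, Mul(2, b)) (Function('w')(b) = Add(3, Add(b, b)) = Add(3, Mul(2, b)))
Pow(Add(26, Function('w')(12)), 2) = Pow(Add(26, Add(3, Mul(2, 12))), 2) = Pow(Add(26, Add(3, 24)), 2) = Pow(Add(26, 27), 2) = Pow(53, 2) = 2809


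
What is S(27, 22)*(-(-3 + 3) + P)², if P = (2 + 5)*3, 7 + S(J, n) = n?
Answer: 6615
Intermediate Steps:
S(J, n) = -7 + n
P = 21 (P = 7*3 = 21)
S(27, 22)*(-(-3 + 3) + P)² = (-7 + 22)*(-(-3 + 3) + 21)² = 15*(-1*0 + 21)² = 15*(0 + 21)² = 15*21² = 15*441 = 6615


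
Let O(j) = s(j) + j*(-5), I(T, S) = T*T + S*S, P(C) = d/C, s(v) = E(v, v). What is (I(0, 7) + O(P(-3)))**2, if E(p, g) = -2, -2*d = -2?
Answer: 21316/9 ≈ 2368.4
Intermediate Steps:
d = 1 (d = -1/2*(-2) = 1)
s(v) = -2
P(C) = 1/C
I(T, S) = S**2 + T**2 (I(T, S) = T**2 + S**2 = S**2 + T**2)
O(j) = -2 - 5*j (O(j) = -2 + j*(-5) = -2 - 5*j)
(I(0, 7) + O(P(-3)))**2 = ((7**2 + 0**2) + (-2 - 5/(-3)))**2 = ((49 + 0) + (-2 - 5*(-1/3)))**2 = (49 + (-2 + 5/3))**2 = (49 - 1/3)**2 = (146/3)**2 = 21316/9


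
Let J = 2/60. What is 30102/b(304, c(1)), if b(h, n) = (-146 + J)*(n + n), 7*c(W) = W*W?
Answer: -108990/151 ≈ -721.79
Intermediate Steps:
c(W) = W**2/7 (c(W) = (W*W)/7 = W**2/7)
J = 1/30 (J = 2*(1/60) = 1/30 ≈ 0.033333)
b(h, n) = -4379*n/15 (b(h, n) = (-146 + 1/30)*(n + n) = -4379*n/15)
30102/b(304, c(1)) = 30102/((-4379*1**2/105)) = 30102/((-4379/105)) = 30102/((-4379/15*1/7)) = 30102/(-4379/105) = 30102*(-105/4379) = -108990/151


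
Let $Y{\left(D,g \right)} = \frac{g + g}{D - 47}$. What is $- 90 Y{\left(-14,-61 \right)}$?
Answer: $-180$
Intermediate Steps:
$Y{\left(D,g \right)} = \frac{2 g}{-47 + D}$
$- 90 Y{\left(-14,-61 \right)} = - 90 \cdot 2 \left(-61\right) \frac{1}{-47 - 14} = - 90 \cdot 2 \left(-61\right) \frac{1}{-61} = - 90 \cdot 2 \left(-61\right) \left(- \frac{1}{61}\right) = \left(-90\right) 2 = -180$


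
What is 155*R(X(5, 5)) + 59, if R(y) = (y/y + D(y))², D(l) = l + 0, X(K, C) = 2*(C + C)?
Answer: 68414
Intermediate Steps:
X(K, C) = 4*C (X(K, C) = 2*(2*C) = 4*C)
D(l) = l
R(y) = (1 + y)² (R(y) = (y/y + y)² = (1 + y)²)
155*R(X(5, 5)) + 59 = 155*(1 + 4*5)² + 59 = 155*(1 + 20)² + 59 = 155*21² + 59 = 155*441 + 59 = 68355 + 59 = 68414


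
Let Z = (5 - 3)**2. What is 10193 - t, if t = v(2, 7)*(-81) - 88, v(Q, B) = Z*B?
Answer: 12549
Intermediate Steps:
Z = 4 (Z = 2**2 = 4)
v(Q, B) = 4*B
t = -2356 (t = (4*7)*(-81) - 88 = 28*(-81) - 88 = -2268 - 88 = -2356)
10193 - t = 10193 - 1*(-2356) = 10193 + 2356 = 12549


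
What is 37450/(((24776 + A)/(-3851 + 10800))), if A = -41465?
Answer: -260240050/16689 ≈ -15594.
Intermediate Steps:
37450/(((24776 + A)/(-3851 + 10800))) = 37450/(((24776 - 41465)/(-3851 + 10800))) = 37450/((-16689/6949)) = 37450/((-16689*1/6949)) = 37450/(-16689/6949) = 37450*(-6949/16689) = -260240050/16689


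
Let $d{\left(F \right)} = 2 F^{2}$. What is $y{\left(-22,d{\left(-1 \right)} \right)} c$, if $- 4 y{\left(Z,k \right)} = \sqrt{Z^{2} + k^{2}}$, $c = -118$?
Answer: $59 \sqrt{122} \approx 651.68$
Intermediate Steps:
$y{\left(Z,k \right)} = - \frac{\sqrt{Z^{2} + k^{2}}}{4}$
$y{\left(-22,d{\left(-1 \right)} \right)} c = - \frac{\sqrt{\left(-22\right)^{2} + \left(2 \left(-1\right)^{2}\right)^{2}}}{4} \left(-118\right) = - \frac{\sqrt{484 + \left(2 \cdot 1\right)^{2}}}{4} \left(-118\right) = - \frac{\sqrt{484 + 2^{2}}}{4} \left(-118\right) = - \frac{\sqrt{484 + 4}}{4} \left(-118\right) = - \frac{\sqrt{488}}{4} \left(-118\right) = - \frac{2 \sqrt{122}}{4} \left(-118\right) = - \frac{\sqrt{122}}{2} \left(-118\right) = 59 \sqrt{122}$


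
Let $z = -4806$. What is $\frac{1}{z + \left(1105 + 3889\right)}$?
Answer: $\frac{1}{188} \approx 0.0053191$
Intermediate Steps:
$\frac{1}{z + \left(1105 + 3889\right)} = \frac{1}{-4806 + \left(1105 + 3889\right)} = \frac{1}{-4806 + 4994} = \frac{1}{188}$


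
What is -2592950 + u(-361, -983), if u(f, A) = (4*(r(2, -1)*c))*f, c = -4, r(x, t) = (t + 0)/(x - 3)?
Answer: -2587174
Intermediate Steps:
r(x, t) = t/(-3 + x)
u(f, A) = -16*f (u(f, A) = (4*(-1/(-3 + 2)*(-4)))*f = (4*(-1/(-1)*(-4)))*f = (4*(-1*(-1)*(-4)))*f = (4*(1*(-4)))*f = (4*(-4))*f = -16*f)
-2592950 + u(-361, -983) = -2592950 - 16*(-361) = -2592950 + 5776 = -2587174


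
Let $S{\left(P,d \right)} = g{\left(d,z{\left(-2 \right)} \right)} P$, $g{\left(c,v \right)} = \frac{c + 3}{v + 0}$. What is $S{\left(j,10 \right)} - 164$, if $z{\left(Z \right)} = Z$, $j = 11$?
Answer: $- \frac{471}{2} \approx -235.5$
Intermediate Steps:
$g{\left(c,v \right)} = \frac{3 + c}{v}$
$S{\left(P,d \right)} = P \left(- \frac{3}{2} - \frac{d}{2}\right)$ ($S{\left(P,d \right)} = \frac{3 + d}{-2} P = - \frac{3 + d}{2} P = \left(- \frac{3}{2} - \frac{d}{2}\right) P = P \left(- \frac{3}{2} - \frac{d}{2}\right)$)
$S{\left(j,10 \right)} - 164 = \frac{1}{2} \cdot 11 \left(-3 - 10\right) - 164 = \frac{1}{2} \cdot 11 \left(-13\right) - 164 = - \frac{143}{2} - 164 = - \frac{471}{2}$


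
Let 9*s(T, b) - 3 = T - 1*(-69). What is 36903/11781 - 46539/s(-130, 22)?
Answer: 1645541335/227766 ≈ 7224.7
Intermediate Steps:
s(T, b) = 8 + T/9 (s(T, b) = ⅓ + (T - 1*(-69))/9 = ⅓ + (T + 69)/9 = ⅓ + (69 + T)/9 = ⅓ + (23/3 + T/9) = 8 + T/9)
36903/11781 - 46539/s(-130, 22) = 36903/11781 - 46539/(8 + (⅑)*(-130)) = 36903*(1/11781) - 46539/(8 - 130/9) = 12301/3927 - 46539/(-58/9) = 12301/3927 - 46539*(-9/58) = 12301/3927 + 418851/58 = 1645541335/227766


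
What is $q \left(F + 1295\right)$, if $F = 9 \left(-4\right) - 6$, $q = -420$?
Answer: $-526260$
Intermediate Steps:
$F = -42$ ($F = -36 - 6 = -42$)
$q \left(F + 1295\right) = - 420 \left(-42 + 1295\right) = \left(-420\right) 1253 = -526260$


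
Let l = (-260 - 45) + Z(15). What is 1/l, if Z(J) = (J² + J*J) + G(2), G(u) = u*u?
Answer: 1/149 ≈ 0.0067114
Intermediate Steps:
G(u) = u²
Z(J) = 4 + 2*J² (Z(J) = (J² + J*J) + 2² = (J² + J²) + 4 = 2*J² + 4 = 4 + 2*J²)
l = 149 (l = (-260 - 45) + (4 + 2*15²) = -305 + (4 + 2*225) = -305 + (4 + 450) = -305 + 454 = 149)
1/l = 1/149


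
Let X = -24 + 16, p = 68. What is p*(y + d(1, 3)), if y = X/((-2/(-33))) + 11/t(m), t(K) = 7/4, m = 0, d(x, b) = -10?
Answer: -64600/7 ≈ -9228.6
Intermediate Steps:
X = -8
t(K) = 7/4 (t(K) = 7*(1/4) = 7/4)
y = -880/7 (y = -8/((-2/(-33))) + 11/(7/4) = -8/((-2*(-1/33))) + 11*(4/7) = -8/2/33 + 44/7 = -8*33/2 + 44/7 = -132 + 44/7 = -880/7 ≈ -125.71)
p*(y + d(1, 3)) = 68*(-880/7 - 10) = 68*(-950/7) = -64600/7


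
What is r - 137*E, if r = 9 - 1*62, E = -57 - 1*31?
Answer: 12003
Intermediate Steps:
E = -88 (E = -57 - 31 = -88)
r = -53 (r = 9 - 62 = -53)
r - 137*E = -53 - 137*(-88) = -53 + 12056 = 12003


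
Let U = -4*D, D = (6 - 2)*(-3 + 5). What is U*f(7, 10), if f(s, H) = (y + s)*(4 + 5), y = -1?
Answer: -1728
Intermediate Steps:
D = 8 (D = 4*2 = 8)
U = -32 (U = -4*8 = -32)
f(s, H) = -9 + 9*s (f(s, H) = (-1 + s)*(4 + 5) = (-1 + s)*9 = -9 + 9*s)
U*f(7, 10) = -32*(-9 + 9*7) = -32*(-9 + 63) = -32*54 = -1728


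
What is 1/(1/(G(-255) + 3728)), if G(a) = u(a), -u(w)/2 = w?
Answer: 4238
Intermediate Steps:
u(w) = -2*w
G(a) = -2*a
1/(1/(G(-255) + 3728)) = 1/(1/(-2*(-255) + 3728)) = 1/(1/(510 + 3728)) = 1/(1/4238) = 4238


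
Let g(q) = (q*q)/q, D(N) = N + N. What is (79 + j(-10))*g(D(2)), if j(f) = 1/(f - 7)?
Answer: 5368/17 ≈ 315.76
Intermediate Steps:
D(N) = 2*N
j(f) = 1/(-7 + f)
g(q) = q (g(q) = q²/q = q)
(79 + j(-10))*g(D(2)) = (79 + 1/(-7 - 10))*(2*2) = (79 + 1/(-17))*4 = (79 - 1/17)*4 = (1342/17)*4 = 5368/17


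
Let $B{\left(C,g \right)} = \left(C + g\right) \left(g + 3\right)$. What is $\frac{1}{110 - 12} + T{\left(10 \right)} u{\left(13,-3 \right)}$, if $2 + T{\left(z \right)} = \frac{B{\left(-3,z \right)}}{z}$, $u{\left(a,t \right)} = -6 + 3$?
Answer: $- \frac{5216}{245} \approx -21.29$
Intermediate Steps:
$u{\left(a,t \right)} = -3$
$B{\left(C,g \right)} = \left(3 + g\right) \left(C + g\right)$ ($B{\left(C,g \right)} = \left(C + g\right) \left(3 + g\right) = \left(3 + g\right) \left(C + g\right)$)
$T{\left(z \right)} = -2 + \frac{-9 + z^{2}}{z}$ ($T{\left(z \right)} = -2 + \frac{z^{2} + 3 \left(-3\right) + 3 z - 3 z}{z} = -2 + \frac{z^{2} - 9 + 3 z - 3 z}{z} = -2 + \frac{-9 + z^{2}}{z}$)
$\frac{1}{110 - 12} + T{\left(10 \right)} u{\left(13,-3 \right)} = \frac{1}{110 - 12} + \left(-2 + 10 - \frac{9}{10}\right) \left(-3\right) = \frac{1}{98} + \left(-2 + 10 - \frac{9}{10}\right) \left(-3\right) = \frac{1}{98} + \frac{71}{10} \left(-3\right) = \frac{1}{98} - \frac{213}{10} = - \frac{5216}{245}$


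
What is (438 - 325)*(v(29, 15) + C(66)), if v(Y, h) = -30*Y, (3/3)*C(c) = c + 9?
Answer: -89835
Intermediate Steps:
C(c) = 9 + c (C(c) = c + 9 = 9 + c)
(438 - 325)*(v(29, 15) + C(66)) = (438 - 325)*(-30*29 + (9 + 66)) = 113*(-870 + 75) = 113*(-795) = -89835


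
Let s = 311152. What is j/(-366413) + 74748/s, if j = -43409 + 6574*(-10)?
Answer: 15337642143/28502534444 ≈ 0.53811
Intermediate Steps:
j = -109149 (j = -43409 - 65740 = -109149)
j/(-366413) + 74748/s = -109149/(-366413) + 74748/311152 = -109149*(-1/366413) + 74748*(1/311152) = 109149/366413 + 18687/77788 = 15337642143/28502534444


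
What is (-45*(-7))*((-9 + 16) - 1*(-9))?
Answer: 5040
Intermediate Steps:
(-45*(-7))*((-9 + 16) - 1*(-9)) = (-9*(-35))*(7 + 9) = 315*16 = 5040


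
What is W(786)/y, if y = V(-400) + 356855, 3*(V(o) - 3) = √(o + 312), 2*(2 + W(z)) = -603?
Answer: -974757627/1146128689564 + 1821*I*√22/1146128689564 ≈ -0.00085048 + 7.4523e-9*I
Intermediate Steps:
W(z) = -607/2 (W(z) = -2 + (½)*(-603) = -2 - 603/2 = -607/2)
V(o) = 3 + √(312 + o)/3 (V(o) = 3 + √(o + 312)/3 = 3 + √(312 + o)/3)
y = 356858 + 2*I*√22/3 (y = (3 + √(312 - 400)/3) + 356855 = (3 + √(-88)/3) + 356855 = (3 + (2*I*√22)/3) + 356855 = (3 + 2*I*√22/3) + 356855 = 356858 + 2*I*√22/3 ≈ 3.5686e+5 + 3.1269*I)
W(786)/y = -607/(2*(356858 + 2*I*√22/3))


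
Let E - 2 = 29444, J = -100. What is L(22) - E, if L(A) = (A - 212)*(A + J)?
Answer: -14626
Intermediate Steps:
E = 29446 (E = 2 + 29444 = 29446)
L(A) = (-212 + A)*(-100 + A) (L(A) = (A - 212)*(A - 100) = (-212 + A)*(-100 + A))
L(22) - E = (21200 + 22**2 - 312*22) - 1*29446 = (21200 + 484 - 6864) - 29446 = 14820 - 29446 = -14626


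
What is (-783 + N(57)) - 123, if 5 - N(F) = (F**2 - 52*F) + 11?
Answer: -1197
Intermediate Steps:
N(F) = -6 - F**2 + 52*F (N(F) = 5 - ((F**2 - 52*F) + 11) = 5 - (11 + F**2 - 52*F) = 5 + (-11 - F**2 + 52*F) = -6 - F**2 + 52*F)
(-783 + N(57)) - 123 = (-783 + (-6 - 1*57**2 + 52*57)) - 123 = (-783 + (-6 - 1*3249 + 2964)) - 123 = (-783 + (-6 - 3249 + 2964)) - 123 = (-783 - 291) - 123 = -1074 - 123 = -1197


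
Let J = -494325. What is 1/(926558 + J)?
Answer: 1/432233 ≈ 2.3136e-6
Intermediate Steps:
1/(926558 + J) = 1/(926558 - 494325) = 1/432233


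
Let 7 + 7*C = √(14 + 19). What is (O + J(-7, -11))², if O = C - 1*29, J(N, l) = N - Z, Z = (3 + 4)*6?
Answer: (553 - √33)²/49 ≈ 6112.0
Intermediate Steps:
Z = 42 (Z = 7*6 = 42)
C = -1 + √33/7 (C = -1 + √(14 + 19)/7 = -1 + √33/7 ≈ -0.17935)
J(N, l) = -42 + N (J(N, l) = N - 1*42 = N - 42 = -42 + N)
O = -30 + √33/7 (O = (-1 + √33/7) - 1*29 = (-1 + √33/7) - 29 = -30 + √33/7 ≈ -29.179)
(O + J(-7, -11))² = ((-30 + √33/7) + (-42 - 7))² = ((-30 + √33/7) - 49)² = (-79 + √33/7)²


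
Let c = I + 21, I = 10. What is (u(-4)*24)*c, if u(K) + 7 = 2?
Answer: -3720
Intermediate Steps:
u(K) = -5 (u(K) = -7 + 2 = -5)
c = 31 (c = 10 + 21 = 31)
(u(-4)*24)*c = -5*24*31 = -120*31 = -3720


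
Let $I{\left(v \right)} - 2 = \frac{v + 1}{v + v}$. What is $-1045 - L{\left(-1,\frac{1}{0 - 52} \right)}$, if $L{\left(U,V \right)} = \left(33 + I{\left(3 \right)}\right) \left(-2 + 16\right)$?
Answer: $- \frac{4633}{3} \approx -1544.3$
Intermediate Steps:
$I{\left(v \right)} = 2 + \frac{1 + v}{2 v}$ ($I{\left(v \right)} = 2 + \frac{v + 1}{v + v} = 2 + \frac{1 + v}{2 v}$)
$L{\left(U,V \right)} = \frac{1498}{3}$ ($L{\left(U,V \right)} = \left(33 + \frac{1 + 5 \cdot 3}{2 \cdot 3}\right) \left(-2 + 16\right) = \left(33 + \frac{1}{2} \cdot \frac{1}{3} \left(1 + 15\right)\right) 14 = \left(33 + \frac{1}{2} \cdot \frac{1}{3} \cdot 16\right) 14 = \left(33 + \frac{8}{3}\right) 14 = \frac{107}{3} \cdot 14 = \frac{1498}{3}$)
$-1045 - L{\left(-1,\frac{1}{0 - 52} \right)} = -1045 - \frac{1498}{3} = - \frac{4633}{3}$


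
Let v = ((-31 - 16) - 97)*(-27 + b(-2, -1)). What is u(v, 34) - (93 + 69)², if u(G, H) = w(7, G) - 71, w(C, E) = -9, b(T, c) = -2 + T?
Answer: -26324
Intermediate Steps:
v = 4464 (v = ((-31 - 16) - 97)*(-27 + (-2 - 2)) = (-47 - 97)*(-27 - 4) = -144*(-31) = 4464)
u(G, H) = -80 (u(G, H) = -9 - 71 = -80)
u(v, 34) - (93 + 69)² = -80 - (93 + 69)² = -80 - 1*162² = -80 - 1*26244 = -80 - 26244 = -26324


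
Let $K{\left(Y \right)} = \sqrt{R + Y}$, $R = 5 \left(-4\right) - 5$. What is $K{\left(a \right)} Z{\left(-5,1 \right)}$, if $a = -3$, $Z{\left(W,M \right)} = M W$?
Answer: $- 10 i \sqrt{7} \approx - 26.458 i$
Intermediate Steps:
$R = -25$ ($R = -20 - 5 = -25$)
$K{\left(Y \right)} = \sqrt{-25 + Y}$
$K{\left(a \right)} Z{\left(-5,1 \right)} = \sqrt{-25 - 3} \cdot 1 \left(-5\right) = \sqrt{-28} \left(-5\right) = 2 i \sqrt{7} \left(-5\right) = - 10 i \sqrt{7}$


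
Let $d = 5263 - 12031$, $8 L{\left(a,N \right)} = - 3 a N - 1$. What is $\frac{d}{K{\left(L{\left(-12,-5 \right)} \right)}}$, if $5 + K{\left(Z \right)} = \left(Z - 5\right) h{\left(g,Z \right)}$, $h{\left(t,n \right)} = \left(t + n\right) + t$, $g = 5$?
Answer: $- \frac{433152}{22001} \approx -19.688$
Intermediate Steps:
$h{\left(t,n \right)} = n + 2 t$ ($h{\left(t,n \right)} = \left(n + t\right) + t = n + 2 t$)
$L{\left(a,N \right)} = - \frac{1}{8} - \frac{3 N a}{8}$ ($L{\left(a,N \right)} = \frac{- 3 a N - 1}{8} = \frac{- 3 N a - 1}{8} = \frac{-1 - 3 N a}{8} = - \frac{1}{8} - \frac{3 N a}{8}$)
$K{\left(Z \right)} = -5 + \left(-5 + Z\right) \left(10 + Z\right)$ ($K{\left(Z \right)} = -5 + \left(Z - 5\right) \left(Z + 2 \cdot 5\right) = -5 + \left(-5 + Z\right) \left(Z + 10\right) = -5 + \left(-5 + Z\right) \left(10 + Z\right)$)
$d = -6768$
$\frac{d}{K{\left(L{\left(-12,-5 \right)} \right)}} = - \frac{6768}{-55 + \left(- \frac{1}{8} - \left(- \frac{15}{8}\right) \left(-12\right)\right)^{2} + 5 \left(- \frac{1}{8} - \left(- \frac{15}{8}\right) \left(-12\right)\right)} = - \frac{6768}{-55 + \left(- \frac{1}{8} - \frac{45}{2}\right)^{2} + 5 \left(- \frac{1}{8} - \frac{45}{2}\right)} = - \frac{6768}{-55 + \left(- \frac{181}{8}\right)^{2} + 5 \left(- \frac{181}{8}\right)} = - \frac{6768}{-55 + \frac{32761}{64} - \frac{905}{8}} = - \frac{6768}{\frac{22001}{64}} = \left(-6768\right) \frac{64}{22001} = - \frac{433152}{22001}$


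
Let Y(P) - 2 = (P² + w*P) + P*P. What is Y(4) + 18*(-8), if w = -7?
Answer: -138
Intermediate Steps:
Y(P) = 2 - 7*P + 2*P² (Y(P) = 2 + ((P² - 7*P) + P*P) = 2 + ((P² - 7*P) + P²) = 2 + (-7*P + 2*P²) = 2 - 7*P + 2*P²)
Y(4) + 18*(-8) = (2 - 7*4 + 2*4²) + 18*(-8) = (2 - 28 + 2*16) - 144 = (2 - 28 + 32) - 144 = 6 - 144 = -138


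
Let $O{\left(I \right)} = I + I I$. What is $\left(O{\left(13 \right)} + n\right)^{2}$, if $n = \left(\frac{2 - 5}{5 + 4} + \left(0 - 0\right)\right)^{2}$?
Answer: $\frac{2686321}{81} \approx 33164.0$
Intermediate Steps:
$O{\left(I \right)} = I + I^{2}$
$n = \frac{1}{9}$ ($n = \left(- \frac{3}{9} + \left(0 + 0\right)\right)^{2} = \left(\left(-3\right) \frac{1}{9} + 0\right)^{2} = \left(- \frac{1}{3} + 0\right)^{2} = \left(- \frac{1}{3}\right)^{2} = \frac{1}{9} \approx 0.11111$)
$\left(O{\left(13 \right)} + n\right)^{2} = \left(13 \left(1 + 13\right) + \frac{1}{9}\right)^{2} = \left(13 \cdot 14 + \frac{1}{9}\right)^{2} = \left(182 + \frac{1}{9}\right)^{2} = \left(\frac{1639}{9}\right)^{2} = \frac{2686321}{81}$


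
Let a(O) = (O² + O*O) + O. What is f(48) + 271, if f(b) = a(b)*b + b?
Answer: 223807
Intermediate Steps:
a(O) = O + 2*O² (a(O) = (O² + O²) + O = 2*O² + O = O + 2*O²)
f(b) = b + b²*(1 + 2*b) (f(b) = (b*(1 + 2*b))*b + b = b²*(1 + 2*b) + b = b + b²*(1 + 2*b))
f(48) + 271 = 48*(1 + 48*(1 + 2*48)) + 271 = 48*(1 + 48*(1 + 96)) + 271 = 48*(1 + 48*97) + 271 = 48*(1 + 4656) + 271 = 48*4657 + 271 = 223536 + 271 = 223807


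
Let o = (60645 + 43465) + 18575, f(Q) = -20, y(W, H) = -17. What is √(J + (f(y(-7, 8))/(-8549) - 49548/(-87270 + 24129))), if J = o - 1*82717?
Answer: 8*√20218644263220489281/179930803 ≈ 199.92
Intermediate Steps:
o = 122685 (o = 104110 + 18575 = 122685)
J = 39968 (J = 122685 - 1*82717 = 122685 - 82717 = 39968)
√(J + (f(y(-7, 8))/(-8549) - 49548/(-87270 + 24129))) = √(39968 + (-20/(-8549) - 49548/(-87270 + 24129))) = √(39968 + (-20*(-1/8549) - 49548/(-63141))) = √(39968 + (20/8549 - 49548*(-1/63141))) = √(39968 + (20/8549 + 16516/21047)) = √(39968 + 141616224/179930803) = √(7191615950528/179930803) = 8*√20218644263220489281/179930803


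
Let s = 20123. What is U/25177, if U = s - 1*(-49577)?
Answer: 4100/1481 ≈ 2.7684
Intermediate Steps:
U = 69700 (U = 20123 - 1*(-49577) = 20123 + 49577 = 69700)
U/25177 = 69700/25177 = 69700*(1/25177) = 4100/1481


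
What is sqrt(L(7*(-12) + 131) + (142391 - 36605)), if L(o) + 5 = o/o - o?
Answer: sqrt(105735) ≈ 325.17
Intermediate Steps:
L(o) = -4 - o (L(o) = -5 + (o/o - o) = -5 + (1 - o) = -4 - o)
sqrt(L(7*(-12) + 131) + (142391 - 36605)) = sqrt((-4 - (7*(-12) + 131)) + (142391 - 36605)) = sqrt((-4 - (-84 + 131)) + 105786) = sqrt((-4 - 1*47) + 105786) = sqrt((-4 - 47) + 105786) = sqrt(-51 + 105786) = sqrt(105735)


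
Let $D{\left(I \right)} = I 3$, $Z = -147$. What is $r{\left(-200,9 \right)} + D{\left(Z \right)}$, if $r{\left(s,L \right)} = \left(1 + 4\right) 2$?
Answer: $-431$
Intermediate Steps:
$D{\left(I \right)} = 3 I$
$r{\left(s,L \right)} = 10$ ($r{\left(s,L \right)} = 5 \cdot 2 = 10$)
$r{\left(-200,9 \right)} + D{\left(Z \right)} = 10 + 3 \left(-147\right) = 10 - 441 = -431$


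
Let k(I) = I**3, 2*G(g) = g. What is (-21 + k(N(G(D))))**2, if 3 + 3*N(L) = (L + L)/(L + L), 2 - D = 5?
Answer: 330625/729 ≈ 453.53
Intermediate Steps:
D = -3 (D = 2 - 1*5 = 2 - 5 = -3)
G(g) = g/2
N(L) = -2/3 (N(L) = -1 + ((L + L)/(L + L))/3 = -1 + ((2*L)/((2*L)))/3 = -1 + ((2*L)*(1/(2*L)))/3 = -1 + (1/3)*1 = -1 + 1/3 = -2/3)
(-21 + k(N(G(D))))**2 = (-21 + (-2/3)**3)**2 = (-21 - 8/27)**2 = (-575/27)**2 = 330625/729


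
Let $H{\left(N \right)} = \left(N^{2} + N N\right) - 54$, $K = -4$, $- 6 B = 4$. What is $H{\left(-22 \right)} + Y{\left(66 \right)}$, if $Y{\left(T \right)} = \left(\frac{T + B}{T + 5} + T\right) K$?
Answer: $\frac{137666}{213} \approx 646.32$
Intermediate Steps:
$B = - \frac{2}{3}$ ($B = \left(- \frac{1}{6}\right) 4 = - \frac{2}{3} \approx -0.66667$)
$H{\left(N \right)} = -54 + 2 N^{2}$ ($H{\left(N \right)} = \left(N^{2} + N^{2}\right) - 54 = 2 N^{2} - 54 = -54 + 2 N^{2}$)
$Y{\left(T \right)} = - 4 T - \frac{4 \left(- \frac{2}{3} + T\right)}{5 + T}$ ($Y{\left(T \right)} = \left(\frac{T - \frac{2}{3}}{T + 5} + T\right) \left(-4\right) = \left(\frac{- \frac{2}{3} + T}{5 + T} + T\right) \left(-4\right) = \left(T + \frac{- \frac{2}{3} + T}{5 + T}\right) \left(-4\right) = - 4 T - \frac{4 \left(- \frac{2}{3} + T\right)}{5 + T}$)
$H{\left(-22 \right)} + Y{\left(66 \right)} = \left(-54 + 2 \left(-22\right)^{2}\right) + \frac{4 \left(2 - 1188 - 3 \cdot 66^{2}\right)}{3 \left(5 + 66\right)} = \left(-54 + 2 \cdot 484\right) + \frac{4 \left(2 - 1188 - 13068\right)}{3 \cdot 71} = \left(-54 + 968\right) + \frac{4}{3} \cdot \frac{1}{71} \left(2 - 1188 - 13068\right) = 914 + \frac{4}{3} \cdot \frac{1}{71} \left(-14254\right) = 914 - \frac{57016}{213} = \frac{137666}{213}$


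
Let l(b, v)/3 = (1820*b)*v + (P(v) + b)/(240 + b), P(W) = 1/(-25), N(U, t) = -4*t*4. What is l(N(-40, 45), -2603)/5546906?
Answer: 40931654418001/22187624000 ≈ 1844.8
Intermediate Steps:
N(U, t) = -16*t
P(W) = -1/25
l(b, v) = 3*(-1/25 + b)/(240 + b) + 5460*b*v (l(b, v) = 3*((1820*b)*v + (-1/25 + b)/(240 + b)) = 3*(1820*b*v + (-1/25 + b)/(240 + b)) = 3*((-1/25 + b)/(240 + b) + 1820*b*v) = 3*(-1/25 + b)/(240 + b) + 5460*b*v)
l(N(-40, 45), -2603)/5546906 = (3*(-1 + 25*(-16*45) + 45500*(-2603)*(-16*45)² + 10920000*(-16*45)*(-2603))/(25*(240 - 16*45)))/5546906 = (3*(-1 + 25*(-720) + 45500*(-2603)*(-720)² + 10920000*(-720)*(-2603))/(25*(240 - 720)))*(1/5546906) = ((3/25)*(-1 - 18000 + 45500*(-2603)*518400 + 20465827200000)/(-480))*(1/5546906) = ((3/25)*(-1/480)*(-1 - 18000 - 61397481600000 + 20465827200000))*(1/5546906) = ((3/25)*(-1/480)*(-40931654418001))*(1/5546906) = (40931654418001/4000)*(1/5546906) = 40931654418001/22187624000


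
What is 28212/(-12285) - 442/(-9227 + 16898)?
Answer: -24649358/10470915 ≈ -2.3541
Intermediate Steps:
28212/(-12285) - 442/(-9227 + 16898) = 28212*(-1/12285) - 442/7671 = -9404/4095 - 442*1/7671 = -9404/4095 - 442/7671 = -24649358/10470915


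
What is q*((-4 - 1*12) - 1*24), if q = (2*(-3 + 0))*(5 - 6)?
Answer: -240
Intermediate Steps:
q = 6 (q = (2*(-3))*(-1) = -6*(-1) = 6)
q*((-4 - 1*12) - 1*24) = 6*((-4 - 1*12) - 1*24) = 6*((-4 - 12) - 24) = 6*(-16 - 24) = 6*(-40) = -240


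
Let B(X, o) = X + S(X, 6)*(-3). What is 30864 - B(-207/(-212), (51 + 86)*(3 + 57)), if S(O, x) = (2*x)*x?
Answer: 6588753/212 ≈ 31079.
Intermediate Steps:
S(O, x) = 2*x²
B(X, o) = -216 + X (B(X, o) = X + (2*6²)*(-3) = X + (2*36)*(-3) = X + 72*(-3) = X - 216 = -216 + X)
30864 - B(-207/(-212), (51 + 86)*(3 + 57)) = 30864 - (-216 - 207/(-212)) = 30864 - (-216 - 207*(-1/212)) = 30864 - (-216 + 207/212) = 30864 - 1*(-45585/212) = 30864 + 45585/212 = 6588753/212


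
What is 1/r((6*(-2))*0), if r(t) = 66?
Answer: 1/66 ≈ 0.015152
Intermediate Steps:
1/r((6*(-2))*0) = 1/66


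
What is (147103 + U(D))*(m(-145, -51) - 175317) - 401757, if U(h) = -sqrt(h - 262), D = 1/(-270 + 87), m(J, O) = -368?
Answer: -25844192312 + 175685*I*sqrt(8774301)/183 ≈ -2.5844e+10 + 2.8437e+6*I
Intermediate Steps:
D = -1/183 (D = 1/(-183) = -1/183 ≈ -0.0054645)
U(h) = -sqrt(-262 + h)
(147103 + U(D))*(m(-145, -51) - 175317) - 401757 = (147103 - sqrt(-262 - 1/183))*(-368 - 175317) - 401757 = (147103 - sqrt(-47947/183))*(-175685) - 401757 = (147103 - I*sqrt(8774301)/183)*(-175685) - 401757 = (-25843790555 + 175685*I*sqrt(8774301)/183) - 401757 = -25844192312 + 175685*I*sqrt(8774301)/183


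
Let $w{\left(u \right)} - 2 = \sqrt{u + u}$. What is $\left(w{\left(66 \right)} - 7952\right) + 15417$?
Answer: $7467 + 2 \sqrt{33} \approx 7478.5$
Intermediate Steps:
$w{\left(u \right)} = 2 + \sqrt{2} \sqrt{u}$ ($w{\left(u \right)} = 2 + \sqrt{u + u} = 2 + \sqrt{2 u} = 2 + \sqrt{2} \sqrt{u}$)
$\left(w{\left(66 \right)} - 7952\right) + 15417 = \left(\left(2 + \sqrt{2} \sqrt{66}\right) - 7952\right) + 15417 = \left(\left(2 + 2 \sqrt{33}\right) - 7952\right) + 15417 = \left(-7950 + 2 \sqrt{33}\right) + 15417 = 7467 + 2 \sqrt{33}$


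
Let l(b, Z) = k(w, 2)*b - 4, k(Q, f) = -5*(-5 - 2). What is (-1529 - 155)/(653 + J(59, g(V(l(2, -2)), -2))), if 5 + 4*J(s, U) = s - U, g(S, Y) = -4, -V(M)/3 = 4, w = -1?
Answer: -3368/1335 ≈ -2.5228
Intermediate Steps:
k(Q, f) = 35 (k(Q, f) = -5*(-7) = 35)
l(b, Z) = -4 + 35*b (l(b, Z) = 35*b - 4 = -4 + 35*b)
V(M) = -12 (V(M) = -3*4 = -12)
J(s, U) = -5/4 - U/4 + s/4 (J(s, U) = -5/4 + (s - U)/4 = -5/4 + (-U/4 + s/4) = -5/4 - U/4 + s/4)
(-1529 - 155)/(653 + J(59, g(V(l(2, -2)), -2))) = (-1529 - 155)/(653 + (-5/4 - 1/4*(-4) + (1/4)*59)) = -1684/(653 + (-5/4 + 1 + 59/4)) = -1684/(653 + 29/2) = -1684/1335/2 = -1684*2/1335 = -3368/1335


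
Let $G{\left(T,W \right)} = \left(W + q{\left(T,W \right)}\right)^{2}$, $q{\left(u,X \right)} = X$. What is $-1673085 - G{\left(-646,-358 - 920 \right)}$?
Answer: $-8206221$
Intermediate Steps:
$G{\left(T,W \right)} = 4 W^{2}$ ($G{\left(T,W \right)} = \left(W + W\right)^{2} = \left(2 W\right)^{2} = 4 W^{2}$)
$-1673085 - G{\left(-646,-358 - 920 \right)} = -1673085 - 4 \left(-358 - 920\right)^{2} = -1673085 - 4 \left(-1278\right)^{2} = -1673085 - 4 \cdot 1633284 = -1673085 - 6533136 = -8206221$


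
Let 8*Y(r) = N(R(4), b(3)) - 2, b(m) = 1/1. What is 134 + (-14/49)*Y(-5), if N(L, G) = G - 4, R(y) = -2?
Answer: 3757/28 ≈ 134.18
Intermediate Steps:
b(m) = 1
N(L, G) = -4 + G
Y(r) = -5/8 (Y(r) = ((-4 + 1) - 2)/8 = (-3 - 2)/8 = (1/8)*(-5) = -5/8)
134 + (-14/49)*Y(-5) = 134 - 14/49*(-5/8) = 134 - 14*1/49*(-5/8) = 134 - 2/7*(-5/8) = 134 + 5/28 = 3757/28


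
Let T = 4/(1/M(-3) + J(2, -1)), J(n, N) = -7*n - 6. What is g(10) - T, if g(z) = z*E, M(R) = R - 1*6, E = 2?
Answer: 3656/181 ≈ 20.199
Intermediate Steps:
J(n, N) = -6 - 7*n
M(R) = -6 + R (M(R) = R - 6 = -6 + R)
T = -36/181 (T = 4/(1/(-6 - 3) + (-6 - 7*2)) = 4/(1/(-9) + (-6 - 14)) = 4/(-⅑ - 20) = 4/(-181/9) = 4*(-9/181) = -36/181 ≈ -0.19889)
g(z) = 2*z (g(z) = z*2 = 2*z)
g(10) - T = 2*10 - 1*(-36/181) = 20 + 36/181 = 3656/181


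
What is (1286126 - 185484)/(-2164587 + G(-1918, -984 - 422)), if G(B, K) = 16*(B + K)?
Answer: -1100642/2217771 ≈ -0.49628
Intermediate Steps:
G(B, K) = 16*B + 16*K
(1286126 - 185484)/(-2164587 + G(-1918, -984 - 422)) = (1286126 - 185484)/(-2164587 + (16*(-1918) + 16*(-984 - 422))) = 1100642/(-2164587 + (-30688 + 16*(-1406))) = 1100642/(-2164587 + (-30688 - 22496)) = 1100642/(-2164587 - 53184) = 1100642/(-2217771) = 1100642*(-1/2217771) = -1100642/2217771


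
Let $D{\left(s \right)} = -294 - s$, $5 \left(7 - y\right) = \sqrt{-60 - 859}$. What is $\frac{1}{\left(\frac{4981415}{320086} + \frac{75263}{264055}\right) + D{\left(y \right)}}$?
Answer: $- \frac{2037037040835405457215510}{581128262406625853422066573} - \frac{1428736517562902842580 i \sqrt{919}}{581128262406625853422066573} \approx -0.0035053 - 7.4531 \cdot 10^{-5} i$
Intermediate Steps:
$y = 7 - \frac{i \sqrt{919}}{5}$ ($y = 7 - \frac{\sqrt{-60 - 859}}{5} = 7 - \frac{\sqrt{-919}}{5} = 7 - \frac{i \sqrt{919}}{5} \approx 7.0 - 6.063 i$)
$\frac{1}{\left(\frac{4981415}{320086} + \frac{75263}{264055}\right) + D{\left(y \right)}} = \frac{1}{\left(\frac{4981415}{320086} + \frac{75263}{264055}\right) - \left(301 - \frac{i \sqrt{919}}{5}\right)} = \frac{1}{\frac{1339458170443}{84520308730} - \left(301 - \frac{i \sqrt{919}}{5}\right)} = \frac{1}{- \frac{24101154757287}{84520308730} + \frac{i \sqrt{919}}{5}}$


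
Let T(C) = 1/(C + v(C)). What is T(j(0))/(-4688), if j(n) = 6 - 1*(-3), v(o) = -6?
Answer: -1/14064 ≈ -7.1104e-5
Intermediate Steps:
j(n) = 9 (j(n) = 6 + 3 = 9)
T(C) = 1/(-6 + C) (T(C) = 1/(C - 6) = 1/(-6 + C))
T(j(0))/(-4688) = 1/((-6 + 9)*(-4688)) = -1/4688/3 = (1/3)*(-1/4688) = -1/14064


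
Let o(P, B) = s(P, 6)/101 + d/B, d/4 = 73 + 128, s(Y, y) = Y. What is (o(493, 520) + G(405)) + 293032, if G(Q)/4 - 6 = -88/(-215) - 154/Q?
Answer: 13402274699117/45731790 ≈ 2.9306e+5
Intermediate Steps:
d = 804 (d = 4*(73 + 128) = 4*201 = 804)
G(Q) = 5512/215 - 616/Q (G(Q) = 24 + 4*(-88/(-215) - 154/Q) = 24 + 4*(-88*(-1/215) - 154/Q) = 24 + 4*(88/215 - 154/Q) = 24 + (352/215 - 616/Q) = 5512/215 - 616/Q)
o(P, B) = 804/B + P/101 (o(P, B) = P/101 + 804/B = 804/B + P/101)
(o(493, 520) + G(405)) + 293032 = ((804/520 + (1/101)*493) + (5512/215 - 616/405)) + 293032 = ((804*(1/520) + 493/101) + (5512/215 - 616*1/405)) + 293032 = ((201/130 + 493/101) + (5512/215 - 616/405)) + 293032 = (84391/13130 + 419984/17415) + 293032 = 1396811837/45731790 + 293032 = 13402274699117/45731790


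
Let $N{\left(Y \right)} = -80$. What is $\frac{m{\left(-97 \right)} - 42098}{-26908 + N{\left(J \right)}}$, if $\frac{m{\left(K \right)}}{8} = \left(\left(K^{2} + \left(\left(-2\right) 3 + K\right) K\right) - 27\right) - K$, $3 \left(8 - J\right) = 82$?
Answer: $- \frac{56831}{13494} \approx -4.2116$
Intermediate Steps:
$J = - \frac{58}{3}$ ($J = 8 - \frac{82}{3} = - \frac{58}{3} \approx -19.333$)
$m{\left(K \right)} = -216 - 8 K + 8 K^{2} + 8 K \left(-6 + K\right)$ ($m{\left(K \right)} = 8 \left(\left(\left(K^{2} + \left(\left(-2\right) 3 + K\right) K\right) - 27\right) - K\right) = 8 \left(\left(\left(K^{2} + \left(-6 + K\right) K\right) - 27\right) - K\right) = 8 \left(\left(\left(K^{2} + K \left(-6 + K\right)\right) - 27\right) - K\right) = 8 \left(\left(-27 + K^{2} + K \left(-6 + K\right)\right) - K\right) = 8 \left(-27 + K^{2} - K + K \left(-6 + K\right)\right) = -216 - 8 K + 8 K^{2} + 8 K \left(-6 + K\right)$)
$\frac{m{\left(-97 \right)} - 42098}{-26908 + N{\left(J \right)}} = \frac{\left(-216 - -5432 + 16 \left(-97\right)^{2}\right) - 42098}{-26908 - 80} = \frac{\left(-216 + 5432 + 16 \cdot 9409\right) - 42098}{-26988} = \left(\left(-216 + 5432 + 150544\right) - 42098\right) \left(- \frac{1}{26988}\right) = \left(155760 - 42098\right) \left(- \frac{1}{26988}\right) = 113662 \left(- \frac{1}{26988}\right) = - \frac{56831}{13494}$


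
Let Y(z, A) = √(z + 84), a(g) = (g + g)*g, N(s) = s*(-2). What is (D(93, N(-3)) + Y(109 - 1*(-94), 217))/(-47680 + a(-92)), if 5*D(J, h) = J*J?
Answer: -9/160 - √287/30752 ≈ -0.056801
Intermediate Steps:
N(s) = -2*s
a(g) = 2*g² (a(g) = (2*g)*g = 2*g²)
Y(z, A) = √(84 + z)
D(J, h) = J²/5 (D(J, h) = (J*J)/5 = J²/5)
(D(93, N(-3)) + Y(109 - 1*(-94), 217))/(-47680 + a(-92)) = ((⅕)*93² + √(84 + (109 - 1*(-94))))/(-47680 + 2*(-92)²) = ((⅕)*8649 + √(84 + (109 + 94)))/(-47680 + 2*8464) = (8649/5 + √(84 + 203))/(-47680 + 16928) = (8649/5 + √287)/(-30752) = (8649/5 + √287)*(-1/30752) = -9/160 - √287/30752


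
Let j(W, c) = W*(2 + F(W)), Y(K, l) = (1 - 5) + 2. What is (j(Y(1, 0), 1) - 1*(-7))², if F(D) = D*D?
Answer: 25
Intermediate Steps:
Y(K, l) = -2 (Y(K, l) = -4 + 2 = -2)
F(D) = D²
j(W, c) = W*(2 + W²)
(j(Y(1, 0), 1) - 1*(-7))² = (-2*(2 + (-2)²) - 1*(-7))² = (-2*(2 + 4) + 7)² = (-2*6 + 7)² = (-12 + 7)² = (-5)² = 25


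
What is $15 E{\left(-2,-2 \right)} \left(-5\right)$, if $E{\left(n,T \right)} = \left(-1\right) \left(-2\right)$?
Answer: $-150$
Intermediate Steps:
$E{\left(n,T \right)} = 2$
$15 E{\left(-2,-2 \right)} \left(-5\right) = 15 \cdot 2 \left(-5\right) = 30 \left(-5\right) = -150$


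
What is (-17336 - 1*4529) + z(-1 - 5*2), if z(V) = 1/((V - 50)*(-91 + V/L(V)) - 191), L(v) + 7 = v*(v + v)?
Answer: -27555825180/1260271 ≈ -21865.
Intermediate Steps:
L(v) = -7 + 2*v**2 (L(v) = -7 + v*(v + v) = -7 + v*(2*v) = -7 + 2*v**2)
z(V) = 1/(-191 + (-91 + V/(-7 + 2*V**2))*(-50 + V)) (z(V) = 1/((V - 50)*(-91 + V/(-7 + 2*V**2)) - 191) = 1/((-50 + V)*(-91 + V/(-7 + 2*V**2)) - 191) = 1/((-91 + V/(-7 + 2*V**2))*(-50 + V) - 191) = 1/(-191 + (-91 + V/(-7 + 2*V**2))*(-50 + V)))
(-17336 - 1*4529) + z(-1 - 5*2) = (-17336 - 1*4529) + (7 - 2*(-1 - 5*2)**2)/(30513 - 8719*(-1 - 5*2)**2 - 587*(-1 - 5*2) + 182*(-1 - 5*2)**3) = (-17336 - 4529) + (7 - 2*(-1 - 10)**2)/(30513 - 8719*(-1 - 10)**2 - 587*(-1 - 10) + 182*(-1 - 10)**3) = -21865 + (7 - 2*(-11)**2)/(30513 - 8719*(-11)**2 - 587*(-11) + 182*(-11)**3) = -21865 + (7 - 2*121)/(30513 - 8719*121 + 6457 + 182*(-1331)) = -21865 + (7 - 242)/(30513 - 1054999 + 6457 - 242242) = -21865 - 235/(-1260271) = -21865 - 1/1260271*(-235) = -21865 + 235/1260271 = -27555825180/1260271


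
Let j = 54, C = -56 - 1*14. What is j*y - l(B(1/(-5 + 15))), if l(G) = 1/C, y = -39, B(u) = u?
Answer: -147419/70 ≈ -2106.0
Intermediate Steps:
C = -70 (C = -56 - 14 = -70)
l(G) = -1/70 (l(G) = 1/(-70) = -1/70)
j*y - l(B(1/(-5 + 15))) = 54*(-39) - 1*(-1/70) = -2106 + 1/70 = -147419/70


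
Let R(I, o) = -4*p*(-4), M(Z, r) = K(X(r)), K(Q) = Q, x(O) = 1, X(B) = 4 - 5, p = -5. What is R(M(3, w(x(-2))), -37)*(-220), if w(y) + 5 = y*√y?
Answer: 17600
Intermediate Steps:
X(B) = -1
w(y) = -5 + y^(3/2) (w(y) = -5 + y*√y = -5 + y^(3/2))
M(Z, r) = -1
R(I, o) = -80 (R(I, o) = -4*(-5)*(-4) = 20*(-4) = -80)
R(M(3, w(x(-2))), -37)*(-220) = -80*(-220) = 17600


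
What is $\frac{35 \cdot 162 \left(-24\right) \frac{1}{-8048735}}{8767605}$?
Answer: $\frac{1296}{672077421235} \approx 1.9283 \cdot 10^{-9}$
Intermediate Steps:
$\frac{35 \cdot 162 \left(-24\right) \frac{1}{-8048735}}{8767605} = 5670 \left(-24\right) \left(- \frac{1}{8048735}\right) \frac{1}{8767605} = \left(-136080\right) \left(- \frac{1}{8048735}\right) \frac{1}{8767605} = \frac{27216}{1609747} \cdot \frac{1}{8767605} = \frac{1296}{672077421235}$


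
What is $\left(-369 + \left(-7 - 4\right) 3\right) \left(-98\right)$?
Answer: $39396$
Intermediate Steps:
$\left(-369 + \left(-7 - 4\right) 3\right) \left(-98\right) = \left(-369 - 33\right) \left(-98\right) = \left(-402\right) \left(-98\right) = 39396$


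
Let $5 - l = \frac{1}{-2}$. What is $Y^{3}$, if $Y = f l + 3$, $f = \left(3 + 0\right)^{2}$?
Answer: $\frac{1157625}{8} \approx 1.447 \cdot 10^{5}$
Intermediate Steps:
$l = \frac{11}{2}$ ($l = 5 - \frac{1}{-2} = 5 - - \frac{1}{2} = 5 + \frac{1}{2} = \frac{11}{2} \approx 5.5$)
$f = 9$ ($f = 3^{2} = 9$)
$Y = \frac{105}{2}$ ($Y = 9 \cdot \frac{11}{2} + 3 = \frac{99}{2} + 3 = \frac{105}{2} \approx 52.5$)
$Y^{3} = \left(\frac{105}{2}\right)^{3} = \frac{1157625}{8}$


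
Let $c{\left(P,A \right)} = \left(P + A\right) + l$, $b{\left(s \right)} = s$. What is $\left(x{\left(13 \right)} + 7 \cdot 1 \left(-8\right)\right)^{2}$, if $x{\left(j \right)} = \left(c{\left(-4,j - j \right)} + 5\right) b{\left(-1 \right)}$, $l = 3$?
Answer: $3600$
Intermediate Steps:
$c{\left(P,A \right)} = 3 + A + P$ ($c{\left(P,A \right)} = \left(P + A\right) + 3 = \left(A + P\right) + 3 = 3 + A + P$)
$x{\left(j \right)} = -4$ ($x{\left(j \right)} = \left(\left(3 + \left(j - j\right) - 4\right) + 5\right) \left(-1\right) = \left(\left(3 + 0 - 4\right) + 5\right) \left(-1\right) = \left(-1 + 5\right) \left(-1\right) = 4 \left(-1\right) = -4$)
$\left(x{\left(13 \right)} + 7 \cdot 1 \left(-8\right)\right)^{2} = \left(-4 + 7 \cdot 1 \left(-8\right)\right)^{2} = \left(-4 + 7 \left(-8\right)\right)^{2} = \left(-4 - 56\right)^{2} = \left(-60\right)^{2} = 3600$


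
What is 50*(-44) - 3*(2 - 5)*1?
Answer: -2191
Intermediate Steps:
50*(-44) - 3*(2 - 5)*1 = -2200 - 3*(-3)*1 = -2200 + 9*1 = -2200 + 9 = -2191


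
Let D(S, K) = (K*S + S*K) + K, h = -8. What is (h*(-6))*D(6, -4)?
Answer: -2496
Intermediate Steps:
D(S, K) = K + 2*K*S (D(S, K) = (K*S + K*S) + K = 2*K*S + K = K + 2*K*S)
(h*(-6))*D(6, -4) = (-8*(-6))*(-4*(1 + 2*6)) = 48*(-4*(1 + 12)) = 48*(-4*13) = 48*(-52) = -2496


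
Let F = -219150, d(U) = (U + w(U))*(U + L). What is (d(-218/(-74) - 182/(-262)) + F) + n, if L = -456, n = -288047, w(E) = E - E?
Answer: -11954476937129/23493409 ≈ -5.0884e+5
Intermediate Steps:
w(E) = 0
d(U) = U*(-456 + U) (d(U) = (U + 0)*(U - 456) = U*(-456 + U))
(d(-218/(-74) - 182/(-262)) + F) + n = ((-218/(-74) - 182/(-262))*(-456 + (-218/(-74) - 182/(-262))) - 219150) - 288047 = ((-218*(-1/74) - 182*(-1/262))*(-456 + (-218*(-1/74) - 182*(-1/262))) - 219150) - 288047 = ((109/37 + 91/131)*(-456 + (109/37 + 91/131)) - 219150) - 288047 = (17646*(-456 + 17646/4847)/4847 - 219150) - 288047 = ((17646/4847)*(-2192586/4847) - 219150) - 288047 = (-38690372556/23493409 - 219150) - 288047 = -5187270954906/23493409 - 288047 = -11954476937129/23493409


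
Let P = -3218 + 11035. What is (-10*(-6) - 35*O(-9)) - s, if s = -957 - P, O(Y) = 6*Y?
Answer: 10724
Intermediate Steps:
P = 7817
s = -8774 (s = -957 - 1*7817 = -957 - 7817 = -8774)
(-10*(-6) - 35*O(-9)) - s = (-10*(-6) - 210*(-9)) - 1*(-8774) = (60 - 35*(-54)) + 8774 = (60 + 1890) + 8774 = 1950 + 8774 = 10724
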